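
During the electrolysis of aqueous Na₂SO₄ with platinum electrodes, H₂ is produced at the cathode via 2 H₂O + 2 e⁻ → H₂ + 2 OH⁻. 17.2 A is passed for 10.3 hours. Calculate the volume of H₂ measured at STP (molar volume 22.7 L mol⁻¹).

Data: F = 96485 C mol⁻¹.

Q = I·t = 17.20 A × 37080 s = 637800 C.
n(e⁻) = Q/F = 637800 / 96485 = 6.610 mol.
2 electrons are transferred per H₂ molecule, so n(H₂) = 6.610 / 2 = 3.305 mol.
V = n × V_m = 3.305 × 22.7 = 75.0 L.

75.0 L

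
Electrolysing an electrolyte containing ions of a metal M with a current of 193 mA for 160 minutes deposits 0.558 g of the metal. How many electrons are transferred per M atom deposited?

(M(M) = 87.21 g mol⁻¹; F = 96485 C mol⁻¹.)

3

Q = I·t = 0.1930 A × 9600.0 s = 1853 C, so n(e⁻) = 1853/96485 = 0.01920 mol.
n(M) deposited = 0.558 / 87.21 = 0.006398 mol.
Electrons per atom = n(e⁻)/n(M) = 0.01920 / 0.006398 = 3.00 ≈ 3, so the ion is M³⁺.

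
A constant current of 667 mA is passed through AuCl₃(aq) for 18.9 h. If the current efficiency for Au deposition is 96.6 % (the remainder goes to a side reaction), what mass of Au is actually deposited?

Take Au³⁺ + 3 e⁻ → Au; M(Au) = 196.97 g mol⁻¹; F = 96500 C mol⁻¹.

29.8 g

Q = I·t = 0.6670 × 68040 = 45380 C.
n(e⁻) = 45380/96500 = 0.4703 mol; theoretically n(Au) = 0.4703/3 = 0.1568 mol, m_theo = 30.88 g.
At 96.6 % efficiency, m_actual = 0.966 × 30.88 = 29.8 g.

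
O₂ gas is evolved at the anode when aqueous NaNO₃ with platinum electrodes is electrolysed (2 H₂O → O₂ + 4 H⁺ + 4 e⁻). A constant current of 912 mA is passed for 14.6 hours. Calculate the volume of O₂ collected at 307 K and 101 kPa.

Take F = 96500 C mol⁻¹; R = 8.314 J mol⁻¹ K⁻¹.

Q = I·t = 0.9120 A × 52560 s = 47930 C.
n(e⁻) = Q/F = 47930 / 96500 = 0.4967 mol.
4 electrons are transferred per O₂ molecule, so n(O₂) = 0.4967 / 4 = 0.1242 mol.
V = nRT/P = (0.1242 × 8.314 × 307) / (101 × 10³ Pa) = 0.00314 m³ = 3.14 L.

3.14 L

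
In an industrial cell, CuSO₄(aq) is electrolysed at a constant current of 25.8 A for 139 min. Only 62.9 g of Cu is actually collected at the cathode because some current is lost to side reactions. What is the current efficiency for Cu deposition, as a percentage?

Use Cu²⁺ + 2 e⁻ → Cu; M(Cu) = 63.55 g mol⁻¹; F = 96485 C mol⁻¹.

Q = I·t = 25.80 × 8340.0 = 215200 C; n(e⁻) = 215200/96485 = 2.230 mol.
Theoretical n(Cu) = n(e⁻)/2 = 1.115 mol, i.e. m_theo = 1.115 × 63.55 = 70.86 g.
Efficiency = m_actual / m_theo = 62.9 / 70.86 = 88.8 %.

88.8 %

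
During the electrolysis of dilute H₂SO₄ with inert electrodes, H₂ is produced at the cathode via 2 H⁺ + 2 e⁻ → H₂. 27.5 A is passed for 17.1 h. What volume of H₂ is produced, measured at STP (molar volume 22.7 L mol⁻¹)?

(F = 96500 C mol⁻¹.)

Q = I·t = 27.50 A × 61560 s = 1693000 C.
n(e⁻) = Q/F = 1693000 / 96500 = 17.54 mol.
2 electrons are transferred per H₂ molecule, so n(H₂) = 17.54 / 2 = 8.772 mol.
V = n × V_m = 8.772 × 22.7 = 199 L.

199 L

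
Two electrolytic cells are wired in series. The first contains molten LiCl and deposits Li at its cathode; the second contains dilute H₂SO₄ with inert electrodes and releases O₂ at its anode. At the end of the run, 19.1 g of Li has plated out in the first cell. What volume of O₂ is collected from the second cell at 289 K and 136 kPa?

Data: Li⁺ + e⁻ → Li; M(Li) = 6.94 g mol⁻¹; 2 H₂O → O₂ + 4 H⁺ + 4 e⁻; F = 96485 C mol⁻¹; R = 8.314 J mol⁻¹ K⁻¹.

12.2 L

n(Li) = 19.1 / 6.94 = 2.752 mol, so n(e⁻) = 1 × 2.752 = 2.752 mol.
The cells are in series, so the same 2.752 mol of electrons passes through the second cell.
2 H₂O → O₂ + 4 H⁺ + 4 e⁻ — 4 mol e⁻ per mol O₂, so n(O₂) = 2.752/4 = 0.6880 mol.
V = nRT/P = (0.6880 × 8.314 × 289) / (136 × 10³) = 0.0122 m³ = 12.2 L.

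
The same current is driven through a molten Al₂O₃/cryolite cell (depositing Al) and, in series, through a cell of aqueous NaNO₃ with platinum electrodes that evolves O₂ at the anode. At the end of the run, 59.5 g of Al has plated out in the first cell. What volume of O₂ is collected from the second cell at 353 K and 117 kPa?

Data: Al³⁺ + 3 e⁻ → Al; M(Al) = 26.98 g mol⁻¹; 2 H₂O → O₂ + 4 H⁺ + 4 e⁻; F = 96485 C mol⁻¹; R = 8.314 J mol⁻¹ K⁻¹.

n(Al) = 59.5 / 26.98 = 2.205 mol, so n(e⁻) = 3 × 2.205 = 6.616 mol.
The cells are in series, so the same 6.616 mol of electrons passes through the second cell.
2 H₂O → O₂ + 4 H⁺ + 4 e⁻ — 4 mol e⁻ per mol O₂, so n(O₂) = 6.616/4 = 1.654 mol.
V = nRT/P = (1.654 × 8.314 × 353) / (117 × 10³) = 0.0415 m³ = 41.5 L.

41.5 L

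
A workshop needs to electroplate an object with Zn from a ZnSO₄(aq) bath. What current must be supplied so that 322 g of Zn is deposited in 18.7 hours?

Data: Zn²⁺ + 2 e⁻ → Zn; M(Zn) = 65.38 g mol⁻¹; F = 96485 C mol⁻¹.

14.1 A

n(Zn) = 322 / 65.38 = 4.925 mol.
n(e⁻) = 2 × 4.925 = 9.850 mol.
Q = n(e⁻)·F = 9.850 × 96485 = 950400 C.
I = Q/t = 950400 / 67320 s = 14.1 A.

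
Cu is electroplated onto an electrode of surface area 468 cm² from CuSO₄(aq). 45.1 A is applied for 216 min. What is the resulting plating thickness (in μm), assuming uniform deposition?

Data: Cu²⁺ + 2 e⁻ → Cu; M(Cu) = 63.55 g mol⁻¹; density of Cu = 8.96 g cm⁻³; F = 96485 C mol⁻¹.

459 μm

Q = I·t = 45.10 × 12960 = 584500 C; n(e⁻) = 6.058 mol.
n(Cu) = n(e⁻)/2 = 3.029 mol, so m = 3.029 × 63.55 = 192.5 g.
Volume = m/ρ = 192.5 / 8.96 = 21.48 cm³.
Thickness = V/A = 21.48 / 468 = 0.0459 cm = 459 μm.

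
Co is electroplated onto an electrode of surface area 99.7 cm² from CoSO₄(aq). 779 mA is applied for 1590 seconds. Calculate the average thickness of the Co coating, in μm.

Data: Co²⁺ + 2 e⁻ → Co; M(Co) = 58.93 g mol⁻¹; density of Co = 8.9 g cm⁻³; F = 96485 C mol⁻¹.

Q = I·t = 0.7790 × 1590.0 = 1239 C; n(e⁻) = 0.01284 mol.
n(Co) = n(e⁻)/2 = 0.006419 mol, so m = 0.006419 × 58.93 = 0.3783 g.
Volume = m/ρ = 0.3783 / 8.9 = 0.04250 cm³.
Thickness = V/A = 0.04250 / 99.7 = 4.26 × 10⁻⁴ cm = 4.26 μm.

4.26 μm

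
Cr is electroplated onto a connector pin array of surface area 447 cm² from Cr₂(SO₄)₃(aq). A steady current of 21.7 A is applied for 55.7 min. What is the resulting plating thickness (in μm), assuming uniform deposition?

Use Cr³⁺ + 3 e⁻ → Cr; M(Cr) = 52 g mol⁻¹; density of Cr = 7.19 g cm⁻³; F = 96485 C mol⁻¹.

40.5 μm

Q = I·t = 21.70 × 3342.0 = 72520 C; n(e⁻) = 0.7516 mol.
n(Cr) = n(e⁻)/3 = 0.2505 mol, so m = 0.2505 × 52 = 13.03 g.
Volume = m/ρ = 13.03 / 7.19 = 1.812 cm³.
Thickness = V/A = 1.812 / 447 = 0.00405 cm = 40.5 μm.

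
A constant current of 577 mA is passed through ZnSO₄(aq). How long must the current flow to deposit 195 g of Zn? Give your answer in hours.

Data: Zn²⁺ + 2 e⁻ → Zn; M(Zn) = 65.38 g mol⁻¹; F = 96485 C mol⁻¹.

n(Zn) = m/M = 195 / 65.38 = 2.983 mol.
Each Zn atom requires 2 electrons, so n(e⁻) = 2 × 2.983 = 5.965 mol.
Q = n(e⁻)·F = 5.965 × 96485 = 575500 C.
t = Q/I = 575500 / 0.5770 A = 997500 s = 277 h.

277 h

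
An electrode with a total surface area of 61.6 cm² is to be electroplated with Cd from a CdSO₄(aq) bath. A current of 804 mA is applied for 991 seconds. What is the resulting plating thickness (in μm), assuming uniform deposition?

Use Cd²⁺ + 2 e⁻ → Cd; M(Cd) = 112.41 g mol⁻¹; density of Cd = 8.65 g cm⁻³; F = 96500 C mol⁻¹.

Q = I·t = 0.8040 × 991.00 = 796.8 C; n(e⁻) = 0.008257 mol.
n(Cd) = n(e⁻)/2 = 0.004128 mol, so m = 0.004128 × 112.41 = 0.4641 g.
Volume = m/ρ = 0.4641 / 8.65 = 0.05365 cm³.
Thickness = V/A = 0.05365 / 61.6 = 8.71 × 10⁻⁴ cm = 8.71 μm.

8.71 μm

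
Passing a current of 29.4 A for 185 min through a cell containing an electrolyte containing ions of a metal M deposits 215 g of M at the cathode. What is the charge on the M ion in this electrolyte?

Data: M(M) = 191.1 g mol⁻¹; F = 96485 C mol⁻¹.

Q = I·t = 29.40 A × 11100 s = 326300 C, so n(e⁻) = 326300/96485 = 3.382 mol.
n(M) deposited = 215 / 191.1 = 1.125 mol.
Electrons per atom = n(e⁻)/n(M) = 3.382 / 1.125 = 3.01 ≈ 3, so the ion is M³⁺.

+3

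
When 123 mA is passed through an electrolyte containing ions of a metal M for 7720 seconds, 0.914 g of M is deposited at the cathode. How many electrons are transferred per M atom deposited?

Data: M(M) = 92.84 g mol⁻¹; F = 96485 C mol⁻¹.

1

Q = I·t = 0.1230 A × 7720.0 s = 949.6 C, so n(e⁻) = 949.6/96485 = 0.009842 mol.
n(M) deposited = 0.914 / 92.84 = 0.009845 mol.
Electrons per atom = n(e⁻)/n(M) = 0.009842 / 0.009845 = 1.00 ≈ 1, so the ion is M⁺.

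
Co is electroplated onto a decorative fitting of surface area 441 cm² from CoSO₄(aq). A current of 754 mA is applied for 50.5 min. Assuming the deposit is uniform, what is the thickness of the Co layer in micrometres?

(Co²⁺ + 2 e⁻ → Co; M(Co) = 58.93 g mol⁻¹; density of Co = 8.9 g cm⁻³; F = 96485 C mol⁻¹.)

Q = I·t = 0.7540 × 3030.0 = 2285 C; n(e⁻) = 0.02368 mol.
n(Co) = n(e⁻)/2 = 0.01184 mol, so m = 0.01184 × 58.93 = 0.6977 g.
Volume = m/ρ = 0.6977 / 8.9 = 0.07839 cm³.
Thickness = V/A = 0.07839 / 441 = 1.78 × 10⁻⁴ cm = 1.78 μm.

1.78 μm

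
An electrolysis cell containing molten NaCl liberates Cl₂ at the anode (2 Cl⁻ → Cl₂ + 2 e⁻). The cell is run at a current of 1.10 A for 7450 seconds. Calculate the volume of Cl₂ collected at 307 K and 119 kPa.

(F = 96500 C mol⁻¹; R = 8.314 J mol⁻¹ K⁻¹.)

0.911 L

Q = I·t = 1.100 A × 7450.0 s = 8195 C.
n(e⁻) = Q/F = 8195 / 96500 = 0.08492 mol.
2 electrons are transferred per Cl₂ molecule, so n(Cl₂) = 0.08492 / 2 = 0.04246 mol.
V = nRT/P = (0.04246 × 8.314 × 307) / (119 × 10³ Pa) = 9.11 × 10⁻⁴ m³ = 0.911 L.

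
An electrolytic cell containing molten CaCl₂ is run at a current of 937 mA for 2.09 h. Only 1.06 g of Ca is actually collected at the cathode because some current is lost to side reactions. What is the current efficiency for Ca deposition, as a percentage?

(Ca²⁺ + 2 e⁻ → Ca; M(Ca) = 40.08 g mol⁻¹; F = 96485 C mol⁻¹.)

72.4 %

Q = I·t = 0.9370 × 7524.0 = 7050 C; n(e⁻) = 7050/96485 = 0.07307 mol.
Theoretical n(Ca) = n(e⁻)/2 = 0.03653 mol, i.e. m_theo = 0.03653 × 40.08 = 1.464 g.
Efficiency = m_actual / m_theo = 1.06 / 1.464 = 72.4 %.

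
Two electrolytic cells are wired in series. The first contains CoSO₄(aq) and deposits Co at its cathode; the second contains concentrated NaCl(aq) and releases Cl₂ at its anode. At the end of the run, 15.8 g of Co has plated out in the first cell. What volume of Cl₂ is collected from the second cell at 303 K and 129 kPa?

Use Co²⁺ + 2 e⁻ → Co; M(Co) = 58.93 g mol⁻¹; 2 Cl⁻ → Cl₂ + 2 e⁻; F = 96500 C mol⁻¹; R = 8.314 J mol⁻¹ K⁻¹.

n(Co) = 15.8 / 58.93 = 0.2681 mol, so n(e⁻) = 2 × 0.2681 = 0.5362 mol.
The cells are in series, so the same 0.5362 mol of electrons passes through the second cell.
2 Cl⁻ → Cl₂ + 2 e⁻ — 2 mol e⁻ per mol Cl₂, so n(Cl₂) = 0.5362/2 = 0.2681 mol.
V = nRT/P = (0.2681 × 8.314 × 303) / (129 × 10³) = 0.00524 m³ = 5.24 L.

5.24 L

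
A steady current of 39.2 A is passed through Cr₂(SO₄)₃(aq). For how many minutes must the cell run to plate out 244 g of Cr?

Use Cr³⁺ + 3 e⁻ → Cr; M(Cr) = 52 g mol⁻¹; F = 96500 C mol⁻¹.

578 min

n(Cr) = m/M = 244 / 52 = 4.692 mol.
Each Cr atom requires 3 electrons, so n(e⁻) = 3 × 4.692 = 14.08 mol.
Q = n(e⁻)·F = 14.08 × 96500 = 1358000 C.
t = Q/I = 1358000 / 39.20 A = 34650 s = 578 min.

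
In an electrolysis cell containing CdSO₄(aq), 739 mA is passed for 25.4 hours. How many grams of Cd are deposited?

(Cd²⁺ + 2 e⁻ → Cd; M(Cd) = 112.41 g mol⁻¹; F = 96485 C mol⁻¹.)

Q = I·t = 0.7390 A × 91440 s = 67570 C.
n(e⁻) = Q/F = 67570 / 96485 = 0.7004 mol.
Cd²⁺ + 2 e⁻ → Cd, so n(Cd) = n(e⁻)/2 = 0.3502 mol.
m = n·M = 0.3502 × 112.41 = 39.4 g.

39.4 g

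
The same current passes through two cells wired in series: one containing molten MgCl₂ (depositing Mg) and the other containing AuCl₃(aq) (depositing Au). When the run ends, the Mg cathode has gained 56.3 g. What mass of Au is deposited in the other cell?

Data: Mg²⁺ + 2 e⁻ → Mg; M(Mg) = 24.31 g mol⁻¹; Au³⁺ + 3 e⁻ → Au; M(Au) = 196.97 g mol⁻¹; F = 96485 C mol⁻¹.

304 g

n(Mg) = 56.3 / 24.31 = 2.316 mol.
Since Mg²⁺ + 2 e⁻ → Mg, n(e⁻) passed = 2 × 2.316 = 4.632 mol.
Cells in series carry the same charge, so the same 4.632 mol of electrons passes through cell 2.
Au³⁺ + 3 e⁻ → Au, so n(Au) = 4.632 / 3 = 1.544 mol.
m(Au) = 1.544 × 196.97 = 304 g.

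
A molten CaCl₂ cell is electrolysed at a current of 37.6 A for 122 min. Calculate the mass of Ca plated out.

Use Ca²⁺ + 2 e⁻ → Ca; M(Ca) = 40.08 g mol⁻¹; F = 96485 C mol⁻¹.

Q = I·t = 37.60 A × 7320.0 s = 275200 C.
n(e⁻) = Q/F = 275200 / 96485 = 2.853 mol.
Ca²⁺ + 2 e⁻ → Ca, so n(Ca) = n(e⁻)/2 = 1.426 mol.
m = n·M = 1.426 × 40.08 = 57.2 g.

57.2 g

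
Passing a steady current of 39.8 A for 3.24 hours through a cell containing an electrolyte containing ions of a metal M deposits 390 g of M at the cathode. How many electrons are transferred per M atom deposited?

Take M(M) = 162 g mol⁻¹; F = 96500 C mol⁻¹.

2

Q = I·t = 39.80 A × 11664 s = 464200 C, so n(e⁻) = 464200/96500 = 4.811 mol.
n(M) deposited = 390 / 162 = 2.407 mol.
Electrons per atom = n(e⁻)/n(M) = 4.811 / 2.407 = 2.00 ≈ 2, so the ion is M²⁺.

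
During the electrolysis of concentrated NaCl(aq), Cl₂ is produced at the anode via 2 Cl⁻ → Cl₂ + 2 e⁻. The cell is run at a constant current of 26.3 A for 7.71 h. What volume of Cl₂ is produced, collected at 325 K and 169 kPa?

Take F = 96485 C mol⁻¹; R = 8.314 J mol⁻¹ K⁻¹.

Q = I·t = 26.30 A × 27756 s = 730000 C.
n(e⁻) = Q/F = 730000 / 96485 = 7.566 mol.
2 electrons are transferred per Cl₂ molecule, so n(Cl₂) = 7.566 / 2 = 3.783 mol.
V = nRT/P = (3.783 × 8.314 × 325) / (169 × 10³ Pa) = 0.0605 m³ = 60.5 L.

60.5 L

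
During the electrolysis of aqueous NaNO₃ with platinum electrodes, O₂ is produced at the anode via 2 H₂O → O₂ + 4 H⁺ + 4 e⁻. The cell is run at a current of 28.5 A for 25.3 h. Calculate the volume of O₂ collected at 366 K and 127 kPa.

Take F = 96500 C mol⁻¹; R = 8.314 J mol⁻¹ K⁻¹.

Q = I·t = 28.50 A × 91080 s = 2596000 C.
n(e⁻) = Q/F = 2596000 / 96500 = 26.90 mol.
4 electrons are transferred per O₂ molecule, so n(O₂) = 26.90 / 4 = 6.725 mol.
V = nRT/P = (6.725 × 8.314 × 366) / (127 × 10³ Pa) = 0.161 m³ = 161 L.

161 L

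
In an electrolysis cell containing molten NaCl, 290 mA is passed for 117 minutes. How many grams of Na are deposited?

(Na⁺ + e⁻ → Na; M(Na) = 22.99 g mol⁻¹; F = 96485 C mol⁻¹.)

Q = I·t = 0.2900 A × 7020.0 s = 2036 C.
n(e⁻) = Q/F = 2036 / 96485 = 0.02110 mol.
Na⁺ + e⁻ → Na, so n(Na) = n(e⁻)/1 = 0.02110 mol.
m = n·M = 0.02110 × 22.99 = 0.485 g.

0.485 g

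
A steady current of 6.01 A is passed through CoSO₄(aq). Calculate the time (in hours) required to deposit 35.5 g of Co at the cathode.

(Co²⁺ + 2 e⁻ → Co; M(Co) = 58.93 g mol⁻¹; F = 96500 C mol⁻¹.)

n(Co) = m/M = 35.5 / 58.93 = 0.6024 mol.
Each Co atom requires 2 electrons, so n(e⁻) = 2 × 0.6024 = 1.205 mol.
Q = n(e⁻)·F = 1.205 × 96500 = 116300 C.
t = Q/I = 116300 / 6.010 A = 19350 s = 5.37 h.

5.37 h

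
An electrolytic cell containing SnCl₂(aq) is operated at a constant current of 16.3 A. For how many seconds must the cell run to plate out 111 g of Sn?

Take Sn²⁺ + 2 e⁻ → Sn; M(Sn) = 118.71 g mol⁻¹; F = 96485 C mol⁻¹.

n(Sn) = m/M = 111 / 118.71 = 0.9351 mol.
Each Sn atom requires 2 electrons, so n(e⁻) = 2 × 0.9351 = 1.870 mol.
Q = n(e⁻)·F = 1.870 × 96485 = 180400 C.
t = Q/I = 180400 / 16.30 A = 11070 s.

11100 s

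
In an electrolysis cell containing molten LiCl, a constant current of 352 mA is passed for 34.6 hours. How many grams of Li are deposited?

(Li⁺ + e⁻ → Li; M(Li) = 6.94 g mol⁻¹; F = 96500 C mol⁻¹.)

Q = I·t = 0.3520 A × 124560 s = 43850 C.
n(e⁻) = Q/F = 43850 / 96500 = 0.4544 mol.
Li⁺ + e⁻ → Li, so n(Li) = n(e⁻)/1 = 0.4544 mol.
m = n·M = 0.4544 × 6.94 = 3.15 g.

3.15 g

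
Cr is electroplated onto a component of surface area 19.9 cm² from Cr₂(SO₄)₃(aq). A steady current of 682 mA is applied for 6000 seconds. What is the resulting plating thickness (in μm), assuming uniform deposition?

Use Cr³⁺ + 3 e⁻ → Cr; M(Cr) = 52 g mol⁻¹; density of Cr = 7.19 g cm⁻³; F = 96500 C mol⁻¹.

Q = I·t = 0.6820 × 6000.0 = 4092 C; n(e⁻) = 0.04240 mol.
n(Cr) = n(e⁻)/3 = 0.01413 mol, so m = 0.01413 × 52 = 0.7350 g.
Volume = m/ρ = 0.7350 / 7.19 = 0.1022 cm³.
Thickness = V/A = 0.1022 / 19.9 = 0.00514 cm = 51.4 μm.

51.4 μm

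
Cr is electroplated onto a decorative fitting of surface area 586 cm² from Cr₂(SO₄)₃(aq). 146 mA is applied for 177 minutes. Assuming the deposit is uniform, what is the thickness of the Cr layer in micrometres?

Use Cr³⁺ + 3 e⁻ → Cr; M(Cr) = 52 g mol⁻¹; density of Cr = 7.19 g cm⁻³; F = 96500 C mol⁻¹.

Q = I·t = 0.1460 × 10620 = 1551 C; n(e⁻) = 0.01607 mol.
n(Cr) = n(e⁻)/3 = 0.005356 mol, so m = 0.005356 × 52 = 0.2785 g.
Volume = m/ρ = 0.2785 / 7.19 = 0.03873 cm³.
Thickness = V/A = 0.03873 / 586 = 6.61 × 10⁻⁵ cm = 0.661 μm.

0.661 μm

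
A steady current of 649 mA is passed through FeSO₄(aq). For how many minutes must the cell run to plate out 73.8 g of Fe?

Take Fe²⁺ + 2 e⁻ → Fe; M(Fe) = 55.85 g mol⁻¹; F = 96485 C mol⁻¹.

n(Fe) = m/M = 73.8 / 55.85 = 1.321 mol.
Each Fe atom requires 2 electrons, so n(e⁻) = 2 × 1.321 = 2.643 mol.
Q = n(e⁻)·F = 2.643 × 96485 = 255000 C.
t = Q/I = 255000 / 0.6490 A = 392900 s = 6550 min.

6550 min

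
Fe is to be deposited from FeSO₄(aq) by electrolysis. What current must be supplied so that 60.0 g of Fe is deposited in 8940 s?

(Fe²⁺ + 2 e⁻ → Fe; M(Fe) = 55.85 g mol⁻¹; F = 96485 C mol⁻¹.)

n(Fe) = 60.0 / 55.85 = 1.074 mol.
n(e⁻) = 2 × 1.074 = 2.149 mol.
Q = n(e⁻)·F = 2.149 × 96485 = 207300 C.
I = Q/t = 207300 / 8940.0 s = 23.2 A.

23.2 A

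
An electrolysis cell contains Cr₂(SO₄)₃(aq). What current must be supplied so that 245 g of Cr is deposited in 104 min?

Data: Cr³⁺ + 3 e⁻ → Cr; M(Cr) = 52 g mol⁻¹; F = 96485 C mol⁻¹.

n(Cr) = 245 / 52 = 4.712 mol.
n(e⁻) = 3 × 4.712 = 14.13 mol.
Q = n(e⁻)·F = 14.13 × 96485 = 1364000 C.
I = Q/t = 1364000 / 6240.0 s = 219 A.

219 A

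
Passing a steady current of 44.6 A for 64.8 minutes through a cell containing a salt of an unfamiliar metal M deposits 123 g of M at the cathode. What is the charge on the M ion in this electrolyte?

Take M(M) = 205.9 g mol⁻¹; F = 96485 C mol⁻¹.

Q = I·t = 44.60 A × 3888.0 s = 173400 C, so n(e⁻) = 173400/96485 = 1.797 mol.
n(M) deposited = 123 / 205.9 = 0.5974 mol.
Electrons per atom = n(e⁻)/n(M) = 1.797 / 0.5974 = 3.01 ≈ 3, so the ion is M³⁺.

+3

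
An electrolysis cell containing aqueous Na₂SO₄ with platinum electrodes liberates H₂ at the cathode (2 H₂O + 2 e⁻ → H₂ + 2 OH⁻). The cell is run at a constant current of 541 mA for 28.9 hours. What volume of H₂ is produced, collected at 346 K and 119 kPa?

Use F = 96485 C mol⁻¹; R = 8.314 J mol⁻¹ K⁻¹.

Q = I·t = 0.5410 A × 104040 s = 56290 C.
n(e⁻) = Q/F = 56290 / 96485 = 0.5834 mol.
2 electrons are transferred per H₂ molecule, so n(H₂) = 0.5834 / 2 = 0.2917 mol.
V = nRT/P = (0.2917 × 8.314 × 346) / (119 × 10³ Pa) = 0.00705 m³ = 7.05 L.

7.05 L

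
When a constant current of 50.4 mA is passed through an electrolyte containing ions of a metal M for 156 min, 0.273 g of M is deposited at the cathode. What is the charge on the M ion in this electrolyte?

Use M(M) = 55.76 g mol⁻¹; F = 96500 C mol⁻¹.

+1

Q = I·t = 0.05040 A × 9360.0 s = 471.7 C, so n(e⁻) = 471.7/96500 = 0.004889 mol.
n(M) deposited = 0.273 / 55.76 = 0.004896 mol.
Electrons per atom = n(e⁻)/n(M) = 0.004889 / 0.004896 = 0.998 ≈ 1, so the ion is M⁺.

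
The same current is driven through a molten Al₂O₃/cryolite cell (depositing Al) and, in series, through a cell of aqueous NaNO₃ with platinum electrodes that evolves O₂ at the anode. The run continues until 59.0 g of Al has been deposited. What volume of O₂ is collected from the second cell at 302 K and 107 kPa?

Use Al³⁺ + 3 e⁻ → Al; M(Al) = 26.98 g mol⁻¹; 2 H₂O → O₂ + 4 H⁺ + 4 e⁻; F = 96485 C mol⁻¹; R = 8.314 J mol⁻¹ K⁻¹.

n(Al) = 59.0 / 26.98 = 2.187 mol, so n(e⁻) = 3 × 2.187 = 6.560 mol.
The cells are in series, so the same 6.560 mol of electrons passes through the second cell.
2 H₂O → O₂ + 4 H⁺ + 4 e⁻ — 4 mol e⁻ per mol O₂, so n(O₂) = 6.560/4 = 1.640 mol.
V = nRT/P = (1.640 × 8.314 × 302) / (107 × 10³) = 0.0385 m³ = 38.5 L.

38.5 L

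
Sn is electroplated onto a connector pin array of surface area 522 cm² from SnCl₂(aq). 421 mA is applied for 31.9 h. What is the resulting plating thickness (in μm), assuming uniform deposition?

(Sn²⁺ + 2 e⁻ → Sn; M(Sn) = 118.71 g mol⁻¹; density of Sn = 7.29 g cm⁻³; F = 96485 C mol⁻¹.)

Q = I·t = 0.4210 × 114840 = 48350 C; n(e⁻) = 0.5011 mol.
n(Sn) = n(e⁻)/2 = 0.2505 mol, so m = 0.2505 × 118.71 = 29.74 g.
Volume = m/ρ = 29.74 / 7.29 = 4.080 cm³.
Thickness = V/A = 4.080 / 522 = 0.00782 cm = 78.2 μm.

78.2 μm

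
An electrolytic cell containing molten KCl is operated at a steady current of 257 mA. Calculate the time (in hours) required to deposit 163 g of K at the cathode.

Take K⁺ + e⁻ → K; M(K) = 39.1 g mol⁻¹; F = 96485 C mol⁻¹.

n(K) = m/M = 163 / 39.1 = 4.169 mol.
Each K atom requires 1 electron, so n(e⁻) = 1 × 4.169 = 4.169 mol.
Q = n(e⁻)·F = 4.169 × 96485 = 402200 C.
t = Q/I = 402200 / 0.2570 A = 1565000 s = 435 h.

435 h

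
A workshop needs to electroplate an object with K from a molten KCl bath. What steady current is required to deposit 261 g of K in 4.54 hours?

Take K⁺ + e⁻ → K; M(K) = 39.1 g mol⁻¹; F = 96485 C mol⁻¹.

n(K) = 261 / 39.1 = 6.675 mol.
n(e⁻) = 1 × 6.675 = 6.675 mol.
Q = n(e⁻)·F = 6.675 × 96485 = 644100 C.
I = Q/t = 644100 / 16344 s = 39.4 A.

39.4 A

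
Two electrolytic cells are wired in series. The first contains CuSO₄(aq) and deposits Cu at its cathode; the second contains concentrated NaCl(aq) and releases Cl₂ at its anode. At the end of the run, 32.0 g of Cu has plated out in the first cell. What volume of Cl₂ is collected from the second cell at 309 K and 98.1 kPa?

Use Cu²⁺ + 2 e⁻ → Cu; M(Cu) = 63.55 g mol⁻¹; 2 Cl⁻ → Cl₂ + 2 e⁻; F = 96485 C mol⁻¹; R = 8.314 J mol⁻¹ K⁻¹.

13.2 L

n(Cu) = 32.0 / 63.55 = 0.5035 mol, so n(e⁻) = 2 × 0.5035 = 1.007 mol.
The cells are in series, so the same 1.007 mol of electrons passes through the second cell.
2 Cl⁻ → Cl₂ + 2 e⁻ — 2 mol e⁻ per mol Cl₂, so n(Cl₂) = 1.007/2 = 0.5035 mol.
V = nRT/P = (0.5035 × 8.314 × 309) / (98.1 × 10³) = 0.0132 m³ = 13.2 L.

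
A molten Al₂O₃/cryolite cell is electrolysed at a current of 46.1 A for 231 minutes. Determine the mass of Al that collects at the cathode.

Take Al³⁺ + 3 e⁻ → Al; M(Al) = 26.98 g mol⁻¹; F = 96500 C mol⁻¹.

Q = I·t = 46.10 A × 13860 s = 638900 C.
n(e⁻) = Q/F = 638900 / 96500 = 6.621 mol.
Al³⁺ + 3 e⁻ → Al, so n(Al) = n(e⁻)/3 = 2.207 mol.
m = n·M = 2.207 × 26.98 = 59.5 g.

59.5 g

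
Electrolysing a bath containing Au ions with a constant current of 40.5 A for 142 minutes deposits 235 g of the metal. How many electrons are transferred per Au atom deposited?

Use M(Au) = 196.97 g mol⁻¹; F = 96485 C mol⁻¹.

Q = I·t = 40.50 A × 8520.0 s = 345100 C, so n(e⁻) = 345100/96485 = 3.576 mol.
n(Au) deposited = 235 / 196.97 = 1.193 mol.
Electrons per atom = n(e⁻)/n(Au) = 3.576 / 1.193 = 3.00 ≈ 3, so the ion is Au³⁺.

3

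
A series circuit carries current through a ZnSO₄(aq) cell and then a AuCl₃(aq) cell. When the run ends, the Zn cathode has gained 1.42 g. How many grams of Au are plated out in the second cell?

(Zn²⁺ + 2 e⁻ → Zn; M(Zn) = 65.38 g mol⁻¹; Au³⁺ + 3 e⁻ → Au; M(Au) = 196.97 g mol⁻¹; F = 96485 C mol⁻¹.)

n(Zn) = 1.42 / 65.38 = 0.02172 mol.
Since Zn²⁺ + 2 e⁻ → Zn, n(e⁻) passed = 2 × 0.02172 = 0.04344 mol.
Cells in series carry the same charge, so the same 0.04344 mol of electrons passes through cell 2.
Au³⁺ + 3 e⁻ → Au, so n(Au) = 0.04344 / 3 = 0.01448 mol.
m(Au) = 0.01448 × 196.97 = 2.85 g.

2.85 g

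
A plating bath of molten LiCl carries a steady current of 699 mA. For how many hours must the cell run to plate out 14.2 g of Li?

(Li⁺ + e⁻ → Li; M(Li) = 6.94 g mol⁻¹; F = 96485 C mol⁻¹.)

n(Li) = m/M = 14.2 / 6.94 = 2.046 mol.
Each Li atom requires 1 electron, so n(e⁻) = 1 × 2.046 = 2.046 mol.
Q = n(e⁻)·F = 2.046 × 96485 = 197400 C.
t = Q/I = 197400 / 0.6990 A = 282400 s = 78.5 h.

78.5 h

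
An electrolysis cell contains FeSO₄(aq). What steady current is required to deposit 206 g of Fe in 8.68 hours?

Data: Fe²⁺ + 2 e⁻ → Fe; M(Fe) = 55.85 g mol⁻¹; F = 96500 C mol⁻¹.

n(Fe) = 206 / 55.85 = 3.688 mol.
n(e⁻) = 2 × 3.688 = 7.377 mol.
Q = n(e⁻)·F = 7.377 × 96500 = 711900 C.
I = Q/t = 711900 / 31248 s = 22.8 A.

22.8 A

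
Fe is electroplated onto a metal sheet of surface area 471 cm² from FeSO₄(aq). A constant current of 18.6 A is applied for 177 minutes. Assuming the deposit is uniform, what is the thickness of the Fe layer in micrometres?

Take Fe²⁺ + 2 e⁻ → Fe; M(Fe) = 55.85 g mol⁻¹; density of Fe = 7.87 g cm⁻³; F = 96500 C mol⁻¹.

Q = I·t = 18.60 × 10620 = 197500 C; n(e⁻) = 2.047 mol.
n(Fe) = n(e⁻)/2 = 1.023 mol, so m = 1.023 × 55.85 = 57.16 g.
Volume = m/ρ = 57.16 / 7.87 = 7.263 cm³.
Thickness = V/A = 7.263 / 471 = 0.0154 cm = 154 μm.

154 μm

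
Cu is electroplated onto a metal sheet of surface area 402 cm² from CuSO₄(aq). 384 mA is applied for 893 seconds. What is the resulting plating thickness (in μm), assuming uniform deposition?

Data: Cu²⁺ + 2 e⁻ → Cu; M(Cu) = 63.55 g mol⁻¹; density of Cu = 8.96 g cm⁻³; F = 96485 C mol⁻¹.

Q = I·t = 0.3840 × 893.00 = 342.9 C; n(e⁻) = 0.003554 mol.
n(Cu) = n(e⁻)/2 = 0.001777 mol, so m = 0.001777 × 63.55 = 0.1129 g.
Volume = m/ρ = 0.1129 / 8.96 = 0.01260 cm³.
Thickness = V/A = 0.01260 / 402 = 3.14 × 10⁻⁵ cm = 0.314 μm.

0.314 μm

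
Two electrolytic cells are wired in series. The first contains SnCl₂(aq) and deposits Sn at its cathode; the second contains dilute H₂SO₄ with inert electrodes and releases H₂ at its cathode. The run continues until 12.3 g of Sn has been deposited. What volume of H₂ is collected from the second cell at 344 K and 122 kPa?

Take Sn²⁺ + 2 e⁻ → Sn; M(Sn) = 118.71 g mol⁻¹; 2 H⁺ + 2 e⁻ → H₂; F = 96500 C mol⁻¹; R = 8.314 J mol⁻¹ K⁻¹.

n(Sn) = 12.3 / 118.71 = 0.1036 mol, so n(e⁻) = 2 × 0.1036 = 0.2072 mol.
The cells are in series, so the same 0.2072 mol of electrons passes through the second cell.
2 H⁺ + 2 e⁻ → H₂ — 2 mol e⁻ per mol H₂, so n(H₂) = 0.2072/2 = 0.1036 mol.
V = nRT/P = (0.1036 × 8.314 × 344) / (122 × 10³) = 0.00243 m³ = 2.43 L.

2.43 L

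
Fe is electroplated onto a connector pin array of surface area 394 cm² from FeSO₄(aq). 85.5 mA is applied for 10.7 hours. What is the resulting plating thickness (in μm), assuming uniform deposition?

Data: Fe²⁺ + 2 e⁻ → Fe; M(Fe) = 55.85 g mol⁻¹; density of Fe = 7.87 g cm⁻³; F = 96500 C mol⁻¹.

Q = I·t = 0.08550 × 38520 = 3293 C; n(e⁻) = 0.03413 mol.
n(Fe) = n(e⁻)/2 = 0.01706 mol, so m = 0.01706 × 55.85 = 0.9531 g.
Volume = m/ρ = 0.9531 / 7.87 = 0.1211 cm³.
Thickness = V/A = 0.1211 / 394 = 3.07 × 10⁻⁴ cm = 3.07 μm.

3.07 μm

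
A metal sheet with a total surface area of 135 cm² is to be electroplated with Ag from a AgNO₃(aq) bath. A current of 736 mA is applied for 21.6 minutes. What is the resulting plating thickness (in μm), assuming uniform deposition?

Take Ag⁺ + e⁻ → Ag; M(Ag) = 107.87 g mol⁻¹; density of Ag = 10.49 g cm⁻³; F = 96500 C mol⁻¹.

7.53 μm

Q = I·t = 0.7360 × 1296.0 = 953.9 C; n(e⁻) = 0.009885 mol.
n(Ag) = n(e⁻)/1 = 0.009885 mol, so m = 0.009885 × 107.87 = 1.066 g.
Volume = m/ρ = 1.066 / 10.49 = 0.1016 cm³.
Thickness = V/A = 0.1016 / 135 = 7.53 × 10⁻⁴ cm = 7.53 μm.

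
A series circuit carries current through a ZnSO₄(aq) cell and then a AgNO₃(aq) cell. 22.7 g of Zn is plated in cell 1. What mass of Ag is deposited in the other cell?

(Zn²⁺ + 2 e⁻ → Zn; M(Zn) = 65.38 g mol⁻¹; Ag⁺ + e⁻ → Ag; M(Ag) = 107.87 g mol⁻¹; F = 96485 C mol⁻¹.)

74.9 g

n(Zn) = 22.7 / 65.38 = 0.3472 mol.
Since Zn²⁺ + 2 e⁻ → Zn, n(e⁻) passed = 2 × 0.3472 = 0.6944 mol.
Cells in series carry the same charge, so the same 0.6944 mol of electrons passes through cell 2.
Ag⁺ + e⁻ → Ag, so n(Ag) = 0.6944 / 1 = 0.6944 mol.
m(Ag) = 0.6944 × 107.87 = 74.9 g.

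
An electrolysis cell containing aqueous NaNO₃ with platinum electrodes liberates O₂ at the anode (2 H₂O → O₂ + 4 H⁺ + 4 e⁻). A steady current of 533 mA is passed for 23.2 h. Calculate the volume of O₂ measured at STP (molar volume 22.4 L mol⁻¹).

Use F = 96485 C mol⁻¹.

Q = I·t = 0.5330 A × 83520 s = 44520 C.
n(e⁻) = Q/F = 44520 / 96485 = 0.4614 mol.
4 electrons are transferred per O₂ molecule, so n(O₂) = 0.4614 / 4 = 0.1153 mol.
V = n × V_m = 0.1153 × 22.4 = 2.58 L.

2.58 L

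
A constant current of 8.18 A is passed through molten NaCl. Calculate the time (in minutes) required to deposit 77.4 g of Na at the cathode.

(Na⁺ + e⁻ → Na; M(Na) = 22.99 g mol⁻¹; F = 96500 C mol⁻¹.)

662 min

n(Na) = m/M = 77.4 / 22.99 = 3.367 mol.
Each Na atom requires 1 electron, so n(e⁻) = 1 × 3.367 = 3.367 mol.
Q = n(e⁻)·F = 3.367 × 96500 = 324900 C.
t = Q/I = 324900 / 8.180 A = 39720 s = 662 min.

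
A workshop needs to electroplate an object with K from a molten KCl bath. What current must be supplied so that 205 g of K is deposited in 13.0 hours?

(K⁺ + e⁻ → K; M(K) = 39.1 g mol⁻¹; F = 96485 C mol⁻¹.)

n(K) = 205 / 39.1 = 5.243 mol.
n(e⁻) = 1 × 5.243 = 5.243 mol.
Q = n(e⁻)·F = 5.243 × 96485 = 505900 C.
I = Q/t = 505900 / 46800 s = 10.8 A.

10.8 A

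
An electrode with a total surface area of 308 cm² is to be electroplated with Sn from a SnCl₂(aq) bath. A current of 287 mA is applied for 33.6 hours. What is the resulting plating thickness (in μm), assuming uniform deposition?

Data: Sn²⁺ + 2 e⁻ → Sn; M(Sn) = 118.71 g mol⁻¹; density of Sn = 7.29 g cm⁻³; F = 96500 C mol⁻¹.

Q = I·t = 0.2870 × 120960 = 34720 C; n(e⁻) = 0.3597 mol.
n(Sn) = n(e⁻)/2 = 0.1799 mol, so m = 0.1799 × 118.71 = 21.35 g.
Volume = m/ρ = 21.35 / 7.29 = 2.929 cm³.
Thickness = V/A = 2.929 / 308 = 0.00951 cm = 95.1 μm.

95.1 μm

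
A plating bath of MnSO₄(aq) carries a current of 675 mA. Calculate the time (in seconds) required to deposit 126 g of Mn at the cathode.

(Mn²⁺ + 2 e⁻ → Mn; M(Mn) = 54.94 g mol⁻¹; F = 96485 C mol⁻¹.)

6.56 × 10⁵ s

n(Mn) = m/M = 126 / 54.94 = 2.293 mol.
Each Mn atom requires 2 electrons, so n(e⁻) = 2 × 2.293 = 4.587 mol.
Q = n(e⁻)·F = 4.587 × 96485 = 442600 C.
t = Q/I = 442600 / 0.6750 A = 655600 s.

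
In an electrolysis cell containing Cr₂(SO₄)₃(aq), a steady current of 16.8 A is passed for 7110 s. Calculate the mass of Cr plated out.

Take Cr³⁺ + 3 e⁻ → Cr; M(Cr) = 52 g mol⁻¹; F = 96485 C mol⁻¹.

21.5 g

Q = I·t = 16.80 A × 7110.0 s = 119400 C.
n(e⁻) = Q/F = 119400 / 96485 = 1.238 mol.
Cr³⁺ + 3 e⁻ → Cr, so n(Cr) = n(e⁻)/3 = 0.4127 mol.
m = n·M = 0.4127 × 52 = 21.5 g.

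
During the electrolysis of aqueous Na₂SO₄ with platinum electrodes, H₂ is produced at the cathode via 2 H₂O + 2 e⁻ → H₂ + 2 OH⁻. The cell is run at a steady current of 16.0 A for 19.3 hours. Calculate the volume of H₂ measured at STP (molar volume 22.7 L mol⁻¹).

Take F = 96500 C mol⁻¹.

Q = I·t = 16.00 A × 69480 s = 1112000 C.
n(e⁻) = Q/F = 1112000 / 96500 = 11.52 mol.
2 electrons are transferred per H₂ molecule, so n(H₂) = 11.52 / 2 = 5.760 mol.
V = n × V_m = 5.760 × 22.7 = 131 L.

131 L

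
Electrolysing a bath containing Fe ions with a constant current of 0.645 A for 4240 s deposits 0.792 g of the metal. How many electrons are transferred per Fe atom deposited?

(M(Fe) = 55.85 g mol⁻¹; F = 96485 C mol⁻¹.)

Q = I·t = 0.6450 A × 4240.0 s = 2735 C, so n(e⁻) = 2735/96485 = 0.02834 mol.
n(Fe) deposited = 0.792 / 55.85 = 0.01418 mol.
Electrons per atom = n(e⁻)/n(Fe) = 0.02834 / 0.01418 = 2.00 ≈ 2, so the ion is Fe²⁺.

2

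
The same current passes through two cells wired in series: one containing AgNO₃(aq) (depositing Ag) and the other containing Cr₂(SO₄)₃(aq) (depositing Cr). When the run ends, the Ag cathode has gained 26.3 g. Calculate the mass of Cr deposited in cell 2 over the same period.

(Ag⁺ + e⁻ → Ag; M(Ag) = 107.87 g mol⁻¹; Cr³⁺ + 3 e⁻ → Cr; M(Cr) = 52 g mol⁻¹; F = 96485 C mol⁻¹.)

4.23 g

n(Ag) = 26.3 / 107.87 = 0.2438 mol.
Since Ag⁺ + e⁻ → Ag, n(e⁻) passed = 1 × 0.2438 = 0.2438 mol.
Cells in series carry the same charge, so the same 0.2438 mol of electrons passes through cell 2.
Cr³⁺ + 3 e⁻ → Cr, so n(Cr) = 0.2438 / 3 = 0.08127 mol.
m(Cr) = 0.08127 × 52 = 4.23 g.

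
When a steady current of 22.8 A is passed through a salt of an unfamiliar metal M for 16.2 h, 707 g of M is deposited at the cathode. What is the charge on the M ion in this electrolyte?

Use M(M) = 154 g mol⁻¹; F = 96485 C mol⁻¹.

Q = I·t = 22.80 A × 58320 s = 1330000 C, so n(e⁻) = 1330000/96485 = 13.78 mol.
n(M) deposited = 707 / 154 = 4.591 mol.
Electrons per atom = n(e⁻)/n(M) = 13.78 / 4.591 = 3.00 ≈ 3, so the ion is M³⁺.

+3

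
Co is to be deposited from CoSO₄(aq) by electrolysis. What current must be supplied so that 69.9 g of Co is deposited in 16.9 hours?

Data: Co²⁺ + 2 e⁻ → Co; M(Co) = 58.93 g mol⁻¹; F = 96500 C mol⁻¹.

n(Co) = 69.9 / 58.93 = 1.186 mol.
n(e⁻) = 2 × 1.186 = 2.372 mol.
Q = n(e⁻)·F = 2.372 × 96500 = 228900 C.
I = Q/t = 228900 / 60840 s = 3.76 A.

3.76 A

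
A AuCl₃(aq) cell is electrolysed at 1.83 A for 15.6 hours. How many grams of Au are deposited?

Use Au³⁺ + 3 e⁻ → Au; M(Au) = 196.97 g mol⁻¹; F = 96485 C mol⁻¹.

Q = I·t = 1.830 A × 56160 s = 102800 C.
n(e⁻) = Q/F = 102800 / 96485 = 1.065 mol.
Au³⁺ + 3 e⁻ → Au, so n(Au) = n(e⁻)/3 = 0.3551 mol.
m = n·M = 0.3551 × 196.97 = 69.9 g.

69.9 g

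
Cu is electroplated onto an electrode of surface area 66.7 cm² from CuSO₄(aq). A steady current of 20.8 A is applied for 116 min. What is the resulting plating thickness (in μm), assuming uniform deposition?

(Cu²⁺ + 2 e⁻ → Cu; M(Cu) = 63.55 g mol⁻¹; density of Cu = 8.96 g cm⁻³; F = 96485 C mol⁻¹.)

798 μm

Q = I·t = 20.80 × 6960.0 = 144800 C; n(e⁻) = 1.500 mol.
n(Cu) = n(e⁻)/2 = 0.7502 mol, so m = 0.7502 × 63.55 = 47.68 g.
Volume = m/ρ = 47.68 / 8.96 = 5.321 cm³.
Thickness = V/A = 5.321 / 66.7 = 0.0798 cm = 798 μm.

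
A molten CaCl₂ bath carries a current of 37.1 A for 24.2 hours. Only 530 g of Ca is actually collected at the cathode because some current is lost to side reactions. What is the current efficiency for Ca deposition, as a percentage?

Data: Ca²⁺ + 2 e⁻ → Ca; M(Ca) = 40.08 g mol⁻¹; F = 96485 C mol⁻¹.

Q = I·t = 37.10 × 87120 = 3232000 C; n(e⁻) = 3232000/96485 = 33.50 mol.
Theoretical n(Ca) = n(e⁻)/2 = 16.75 mol, i.e. m_theo = 16.75 × 40.08 = 671.3 g.
Efficiency = m_actual / m_theo = 530 / 671.3 = 78.9 %.

78.9 %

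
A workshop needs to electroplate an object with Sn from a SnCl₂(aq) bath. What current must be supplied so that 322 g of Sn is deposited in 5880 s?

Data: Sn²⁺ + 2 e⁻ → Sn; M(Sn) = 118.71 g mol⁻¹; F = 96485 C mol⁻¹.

89.0 A

n(Sn) = 322 / 118.71 = 2.712 mol.
n(e⁻) = 2 × 2.712 = 5.425 mol.
Q = n(e⁻)·F = 5.425 × 96485 = 523400 C.
I = Q/t = 523400 / 5880.0 s = 89.0 A.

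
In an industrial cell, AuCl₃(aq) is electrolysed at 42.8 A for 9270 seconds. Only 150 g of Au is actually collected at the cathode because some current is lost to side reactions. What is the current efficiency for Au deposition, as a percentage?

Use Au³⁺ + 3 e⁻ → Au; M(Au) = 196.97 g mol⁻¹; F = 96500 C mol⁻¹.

Q = I·t = 42.80 × 9270.0 = 396800 C; n(e⁻) = 396800/96500 = 4.111 mol.
Theoretical n(Au) = n(e⁻)/3 = 1.370 mol, i.e. m_theo = 1.370 × 196.97 = 269.9 g.
Efficiency = m_actual / m_theo = 150 / 269.9 = 55.6 %.

55.6 %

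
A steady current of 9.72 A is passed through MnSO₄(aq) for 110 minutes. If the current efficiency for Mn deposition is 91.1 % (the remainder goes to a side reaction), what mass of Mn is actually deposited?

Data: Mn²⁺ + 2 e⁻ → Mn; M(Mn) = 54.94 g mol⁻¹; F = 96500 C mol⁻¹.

16.6 g

Q = I·t = 9.720 × 6600.0 = 64150 C.
n(e⁻) = 64150/96500 = 0.6648 mol; theoretically n(Mn) = 0.6648/2 = 0.3324 mol, m_theo = 18.26 g.
At 91.1 % efficiency, m_actual = 0.911 × 18.26 = 16.6 g.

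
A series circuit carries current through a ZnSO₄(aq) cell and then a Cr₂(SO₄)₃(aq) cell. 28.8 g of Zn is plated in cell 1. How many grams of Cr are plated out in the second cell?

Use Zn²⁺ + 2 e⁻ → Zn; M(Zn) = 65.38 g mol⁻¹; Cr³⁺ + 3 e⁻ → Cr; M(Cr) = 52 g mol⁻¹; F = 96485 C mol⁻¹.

n(Zn) = 28.8 / 65.38 = 0.4405 mol.
Since Zn²⁺ + 2 e⁻ → Zn, n(e⁻) passed = 2 × 0.4405 = 0.8810 mol.
Cells in series carry the same charge, so the same 0.8810 mol of electrons passes through cell 2.
Cr³⁺ + 3 e⁻ → Cr, so n(Cr) = 0.8810 / 3 = 0.2937 mol.
m(Cr) = 0.2937 × 52 = 15.3 g.

15.3 g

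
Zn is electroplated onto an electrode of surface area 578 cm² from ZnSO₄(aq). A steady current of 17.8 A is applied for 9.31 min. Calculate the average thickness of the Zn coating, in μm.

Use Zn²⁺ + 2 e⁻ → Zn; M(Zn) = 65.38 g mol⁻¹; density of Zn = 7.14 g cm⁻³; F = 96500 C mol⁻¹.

Q = I·t = 17.80 × 558.60 = 9943 C; n(e⁻) = 0.1030 mol.
n(Zn) = n(e⁻)/2 = 0.05152 mol, so m = 0.05152 × 65.38 = 3.368 g.
Volume = m/ρ = 3.368 / 7.14 = 0.4717 cm³.
Thickness = V/A = 0.4717 / 578 = 8.16 × 10⁻⁴ cm = 8.16 μm.

8.16 μm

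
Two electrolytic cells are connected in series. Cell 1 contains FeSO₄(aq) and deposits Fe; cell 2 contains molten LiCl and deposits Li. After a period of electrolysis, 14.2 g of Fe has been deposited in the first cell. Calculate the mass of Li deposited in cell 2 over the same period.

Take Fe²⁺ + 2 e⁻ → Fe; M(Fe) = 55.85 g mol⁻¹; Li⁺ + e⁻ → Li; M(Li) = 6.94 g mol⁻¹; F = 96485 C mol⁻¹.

n(Fe) = 14.2 / 55.85 = 0.2543 mol.
Since Fe²⁺ + 2 e⁻ → Fe, n(e⁻) passed = 2 × 0.2543 = 0.5085 mol.
Cells in series carry the same charge, so the same 0.5085 mol of electrons passes through cell 2.
Li⁺ + e⁻ → Li, so n(Li) = 0.5085 / 1 = 0.5085 mol.
m(Li) = 0.5085 × 6.94 = 3.53 g.

3.53 g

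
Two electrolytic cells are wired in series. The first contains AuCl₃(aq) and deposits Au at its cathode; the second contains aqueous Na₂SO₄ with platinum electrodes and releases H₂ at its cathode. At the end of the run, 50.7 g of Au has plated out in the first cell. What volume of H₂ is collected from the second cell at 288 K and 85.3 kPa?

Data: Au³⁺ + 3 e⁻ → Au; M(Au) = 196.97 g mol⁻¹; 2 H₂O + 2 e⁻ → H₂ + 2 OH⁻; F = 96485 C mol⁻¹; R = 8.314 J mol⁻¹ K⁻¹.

n(Au) = 50.7 / 196.97 = 0.2574 mol, so n(e⁻) = 3 × 0.2574 = 0.7722 mol.
The cells are in series, so the same 0.7722 mol of electrons passes through the second cell.
2 H₂O + 2 e⁻ → H₂ + 2 OH⁻ — 2 mol e⁻ per mol H₂, so n(H₂) = 0.7722/2 = 0.3861 mol.
V = nRT/P = (0.3861 × 8.314 × 288) / (85.3 × 10³) = 0.0108 m³ = 10.8 L.

10.8 L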